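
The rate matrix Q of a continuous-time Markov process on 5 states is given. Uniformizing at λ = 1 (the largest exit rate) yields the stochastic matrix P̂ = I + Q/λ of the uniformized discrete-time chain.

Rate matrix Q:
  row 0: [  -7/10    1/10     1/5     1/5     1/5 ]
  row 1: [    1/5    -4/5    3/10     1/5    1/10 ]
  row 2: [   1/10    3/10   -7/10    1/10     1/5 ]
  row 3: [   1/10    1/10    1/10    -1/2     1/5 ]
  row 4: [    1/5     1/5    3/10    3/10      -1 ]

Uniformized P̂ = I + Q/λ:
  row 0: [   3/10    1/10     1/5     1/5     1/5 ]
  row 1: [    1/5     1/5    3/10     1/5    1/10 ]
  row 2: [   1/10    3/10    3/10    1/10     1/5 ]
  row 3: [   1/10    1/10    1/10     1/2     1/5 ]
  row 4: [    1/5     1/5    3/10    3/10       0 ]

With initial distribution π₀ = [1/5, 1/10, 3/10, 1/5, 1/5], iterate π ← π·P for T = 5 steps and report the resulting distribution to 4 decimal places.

π = [0.1664, 0.1789, 0.2286, 0.2744, 0.1517]

t=0: π = [0.2000, 0.1000, 0.3000, 0.2000, 0.2000]
t=1: π = [0.1700, 0.1900, 0.2400, 0.2500, 0.1500]
t=2: π = [0.1680, 0.1820, 0.2330, 0.2660, 0.1510]
t=3: π = [0.1669, 0.1799, 0.2300, 0.2716, 0.1516]
t=4: π = [0.1665, 0.1792, 0.2290, 0.2736, 0.1517]
t=5: π = [0.1664, 0.1789, 0.2286, 0.2744, 0.1517]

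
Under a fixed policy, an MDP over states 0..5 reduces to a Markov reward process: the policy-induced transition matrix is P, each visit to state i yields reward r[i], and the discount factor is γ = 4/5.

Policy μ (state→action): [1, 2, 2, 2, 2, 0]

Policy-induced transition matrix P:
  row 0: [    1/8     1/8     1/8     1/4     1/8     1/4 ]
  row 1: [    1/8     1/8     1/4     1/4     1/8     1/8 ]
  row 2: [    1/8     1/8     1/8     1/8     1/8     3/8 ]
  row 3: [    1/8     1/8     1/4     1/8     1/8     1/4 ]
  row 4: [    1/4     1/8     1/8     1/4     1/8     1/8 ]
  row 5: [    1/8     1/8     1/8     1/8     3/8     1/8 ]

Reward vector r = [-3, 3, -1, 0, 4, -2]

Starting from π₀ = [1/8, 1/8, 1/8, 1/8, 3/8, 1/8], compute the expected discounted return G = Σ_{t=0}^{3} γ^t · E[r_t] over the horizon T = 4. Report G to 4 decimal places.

G = 1.1489

t=0: π = [0.1250, 0.1250, 0.1250, 0.1250, 0.3750, 0.1250], E[r] = 1.1250, γ^t·E[r] = 1.125000, running G = 1.125000
t=1: π = [0.1719, 0.1250, 0.1563, 0.2031, 0.1563, 0.1875], E[r] = -0.0469, γ^t·E[r] = -0.037500, running G = 1.087500
t=2: π = [0.1445, 0.1250, 0.1660, 0.1816, 0.1719, 0.2109], E[r] = 0.0410, γ^t·E[r] = 0.026250, running G = 1.113750
t=3: π = [0.1465, 0.1250, 0.1633, 0.1802, 0.1777, 0.2073], E[r] = 0.0686, γ^t·E[r] = 0.035125, running G = 1.148875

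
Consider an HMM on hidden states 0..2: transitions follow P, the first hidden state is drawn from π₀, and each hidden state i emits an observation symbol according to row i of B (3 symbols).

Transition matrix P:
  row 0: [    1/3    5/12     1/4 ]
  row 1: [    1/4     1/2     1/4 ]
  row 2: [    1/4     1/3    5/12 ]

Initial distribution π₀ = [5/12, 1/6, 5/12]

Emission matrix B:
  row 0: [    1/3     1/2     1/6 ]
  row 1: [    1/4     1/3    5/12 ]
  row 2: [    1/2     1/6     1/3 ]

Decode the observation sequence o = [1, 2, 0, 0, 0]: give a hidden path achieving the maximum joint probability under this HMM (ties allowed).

t=0: δ = [2.083e-01, 5.556e-02, 6.944e-02]  (obs o_0=1)
t=1: δ = [1.157e-02, 3.617e-02, 1.736e-02]  ψ = [0, 0, 0]  (obs o_1=2)
t=2: δ = [3.014e-03, 4.521e-03, 4.521e-03]  ψ = [1, 1, 1]  (obs o_2=0)
t=3: δ = [3.768e-04, 5.651e-04, 9.419e-04]  ψ = [1, 1, 2]  (obs o_3=0)
t=4: δ = [7.849e-05, 7.849e-05, 1.962e-04]  ψ = [2, 2, 2]  (obs o_4=0)
backtrack: best end state = 2; path = [0, 1, 2, 2, 2]

path = [0, 1, 2, 2, 2]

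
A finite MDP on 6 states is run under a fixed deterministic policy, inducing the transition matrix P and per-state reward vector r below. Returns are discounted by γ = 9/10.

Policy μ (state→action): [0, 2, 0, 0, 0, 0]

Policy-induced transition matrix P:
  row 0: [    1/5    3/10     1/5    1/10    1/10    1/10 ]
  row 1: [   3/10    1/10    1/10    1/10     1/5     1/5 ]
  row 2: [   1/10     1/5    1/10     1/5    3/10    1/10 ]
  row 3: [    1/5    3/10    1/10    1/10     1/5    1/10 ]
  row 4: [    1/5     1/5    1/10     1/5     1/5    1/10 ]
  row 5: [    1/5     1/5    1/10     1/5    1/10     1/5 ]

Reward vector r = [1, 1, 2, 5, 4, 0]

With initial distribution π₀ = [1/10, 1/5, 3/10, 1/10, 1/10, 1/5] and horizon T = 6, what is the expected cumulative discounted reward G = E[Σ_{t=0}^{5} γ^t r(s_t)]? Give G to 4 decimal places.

t=0: π = [0.1000, 0.2000, 0.3000, 0.1000, 0.1000, 0.2000], E[r] = 1.8000, γ^t·E[r] = 1.800000, running G = 1.800000
t=1: π = [0.1900, 0.2000, 0.1100, 0.1600, 0.2000, 0.1400], E[r] = 2.2100, γ^t·E[r] = 1.989000, running G = 3.789000
t=2: π = [0.2090, 0.2150, 0.1190, 0.1450, 0.1780, 0.1340], E[r] = 2.0990, γ^t·E[r] = 1.700190, running G = 5.489190
t=3: π = [0.2096, 0.2139, 0.1209, 0.1431, 0.1776, 0.1349], E[r] = 2.0912, γ^t·E[r] = 1.524485, running G = 7.013675
t=4: π = [0.2093, 0.2139, 0.1210, 0.1433, 0.1776, 0.1349], E[r] = 2.0924, γ^t·E[r] = 1.372797, running G = 8.386472
t=5: π = [0.2093, 0.2139, 0.1209, 0.1433, 0.1777, 0.1349], E[r] = 2.0925, γ^t·E[r] = 1.235589, running G = 9.622061

G = 9.6221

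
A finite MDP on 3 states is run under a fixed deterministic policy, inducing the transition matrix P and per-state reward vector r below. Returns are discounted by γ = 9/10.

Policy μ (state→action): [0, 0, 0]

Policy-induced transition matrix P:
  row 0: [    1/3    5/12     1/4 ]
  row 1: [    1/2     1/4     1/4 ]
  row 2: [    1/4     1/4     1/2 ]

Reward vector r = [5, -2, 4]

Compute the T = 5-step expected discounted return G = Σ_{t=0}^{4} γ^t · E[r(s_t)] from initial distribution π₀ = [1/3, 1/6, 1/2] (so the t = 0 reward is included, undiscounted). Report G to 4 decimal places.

t=0: π = [0.3333, 0.1667, 0.5000], E[r] = 3.3333, γ^t·E[r] = 3.333333, running G = 3.333333
t=1: π = [0.3194, 0.3056, 0.3750], E[r] = 2.4861, γ^t·E[r] = 2.237500, running G = 5.570833
t=2: π = [0.3530, 0.3032, 0.3438], E[r] = 2.5336, γ^t·E[r] = 2.052188, running G = 7.623021
t=3: π = [0.3552, 0.3088, 0.3359], E[r] = 2.5022, γ^t·E[r] = 1.824117, running G = 9.447138
t=4: π = [0.3568, 0.3092, 0.3340], E[r] = 2.5016, γ^t·E[r] = 1.641289, running G = 11.088427

G = 11.0884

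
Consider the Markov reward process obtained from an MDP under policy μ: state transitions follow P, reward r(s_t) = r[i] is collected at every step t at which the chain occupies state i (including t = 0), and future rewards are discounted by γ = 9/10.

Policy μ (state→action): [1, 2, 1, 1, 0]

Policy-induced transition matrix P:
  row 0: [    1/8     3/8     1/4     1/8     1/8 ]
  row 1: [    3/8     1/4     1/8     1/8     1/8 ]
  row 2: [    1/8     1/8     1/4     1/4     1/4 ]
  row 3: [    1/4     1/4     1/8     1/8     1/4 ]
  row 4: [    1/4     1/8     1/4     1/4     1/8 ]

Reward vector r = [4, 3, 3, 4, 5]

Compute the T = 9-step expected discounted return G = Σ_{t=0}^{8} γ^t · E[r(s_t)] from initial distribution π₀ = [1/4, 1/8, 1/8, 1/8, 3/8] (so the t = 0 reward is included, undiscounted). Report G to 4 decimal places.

t=0: π = [0.2500, 0.1250, 0.1250, 0.1250, 0.3750], E[r] = 4.1250, γ^t·E[r] = 4.125000, running G = 4.125000
t=1: π = [0.2188, 0.2188, 0.2188, 0.1875, 0.1563], E[r] = 3.7188, γ^t·E[r] = 3.346875, running G = 7.471875
t=2: π = [0.2227, 0.2305, 0.1992, 0.1719, 0.1758], E[r] = 3.7461, γ^t·E[r] = 3.034336, running G = 10.506211
t=3: π = [0.2261, 0.2310, 0.1997, 0.1719, 0.1714], E[r] = 3.7407, γ^t·E[r] = 2.726987, running G = 13.233198
t=4: π = [0.2256, 0.2319, 0.1996, 0.1714, 0.1714], E[r] = 3.7399, γ^t·E[r] = 2.453768, running G = 15.686965
t=5: π = [0.2258, 0.2318, 0.1996, 0.1714, 0.1714], E[r] = 3.7400, γ^t·E[r] = 2.208413, running G = 17.895379
t=6: π = [0.2258, 0.2319, 0.1996, 0.1714, 0.1714], E[r] = 3.7399, γ^t·E[r] = 1.987545, running G = 19.882924
t=7: π = [0.2258, 0.2319, 0.1996, 0.1714, 0.1714], E[r] = 3.7399, γ^t·E[r] = 1.788793, running G = 21.671716
t=8: π = [0.2258, 0.2319, 0.1996, 0.1714, 0.1714], E[r] = 3.7399, γ^t·E[r] = 1.609913, running G = 23.281629

G = 23.2816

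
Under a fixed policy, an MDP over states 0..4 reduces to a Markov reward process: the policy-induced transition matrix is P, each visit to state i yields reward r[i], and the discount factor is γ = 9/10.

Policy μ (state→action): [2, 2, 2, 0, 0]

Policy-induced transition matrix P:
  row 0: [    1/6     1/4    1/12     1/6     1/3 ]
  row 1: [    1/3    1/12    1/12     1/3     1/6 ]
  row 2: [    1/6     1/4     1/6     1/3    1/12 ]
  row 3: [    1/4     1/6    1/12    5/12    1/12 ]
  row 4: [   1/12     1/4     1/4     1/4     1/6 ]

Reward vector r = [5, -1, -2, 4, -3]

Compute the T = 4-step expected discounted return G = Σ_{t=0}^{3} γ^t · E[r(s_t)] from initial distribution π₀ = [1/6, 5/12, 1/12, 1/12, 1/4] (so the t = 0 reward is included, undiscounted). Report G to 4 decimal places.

G = 3.0479

t=0: π = [0.1667, 0.4167, 0.0833, 0.0833, 0.2500], E[r] = -0.1667, γ^t·E[r] = -0.166667, running G = -0.166667
t=1: π = [0.2222, 0.1736, 0.1319, 0.2917, 0.1806], E[r] = 1.2986, γ^t·E[r] = 1.168750, running G = 1.002083
t=2: π = [0.2049, 0.1968, 0.1244, 0.3056, 0.1684], E[r] = 1.2957, γ^t·E[r] = 1.049531, running G = 2.051615
t=3: π = [0.2109, 0.1917, 0.1218, 0.3106, 0.1650], E[r] = 1.3667, γ^t·E[r] = 0.996328, running G = 3.047943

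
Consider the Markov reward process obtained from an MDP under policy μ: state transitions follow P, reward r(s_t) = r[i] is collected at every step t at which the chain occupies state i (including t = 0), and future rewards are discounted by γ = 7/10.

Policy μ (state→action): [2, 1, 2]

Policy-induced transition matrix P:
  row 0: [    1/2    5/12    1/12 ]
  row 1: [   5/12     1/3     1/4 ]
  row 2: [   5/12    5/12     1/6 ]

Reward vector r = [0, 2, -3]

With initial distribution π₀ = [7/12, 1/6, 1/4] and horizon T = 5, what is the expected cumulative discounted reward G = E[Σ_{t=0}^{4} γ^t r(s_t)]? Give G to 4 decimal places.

G = 0.1757

t=0: π = [0.5833, 0.1667, 0.2500], E[r] = -0.4167, γ^t·E[r] = -0.416667, running G = -0.416667
t=1: π = [0.4653, 0.4028, 0.1319], E[r] = 0.4097, γ^t·E[r] = 0.286806, running G = -0.129861
t=2: π = [0.4554, 0.3831, 0.1615], E[r] = 0.2818, γ^t·E[r] = 0.138096, running G = 0.008235
t=3: π = [0.4546, 0.3847, 0.1606], E[r] = 0.2876, γ^t·E[r] = 0.098636, running G = 0.106871
t=4: π = [0.4546, 0.3846, 0.1608], E[r] = 0.2867, γ^t·E[r] = 0.068832, running G = 0.175702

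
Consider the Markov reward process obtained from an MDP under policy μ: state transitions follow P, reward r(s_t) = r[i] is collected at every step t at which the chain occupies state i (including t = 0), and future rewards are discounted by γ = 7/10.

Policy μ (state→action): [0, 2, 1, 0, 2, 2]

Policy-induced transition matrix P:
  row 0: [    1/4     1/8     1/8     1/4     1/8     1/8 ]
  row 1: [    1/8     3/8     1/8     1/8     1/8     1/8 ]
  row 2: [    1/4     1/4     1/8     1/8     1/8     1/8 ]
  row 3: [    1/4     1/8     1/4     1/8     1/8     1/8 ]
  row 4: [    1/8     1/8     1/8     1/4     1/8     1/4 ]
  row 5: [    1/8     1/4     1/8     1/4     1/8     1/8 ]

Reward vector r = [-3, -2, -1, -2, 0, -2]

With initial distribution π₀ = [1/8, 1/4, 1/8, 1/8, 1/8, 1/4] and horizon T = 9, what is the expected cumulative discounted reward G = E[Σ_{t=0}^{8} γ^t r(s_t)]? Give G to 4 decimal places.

t=0: π = [0.1250, 0.2500, 0.1250, 0.1250, 0.1250, 0.2500], E[r] = -1.7500, γ^t·E[r] = -1.750000, running G = -1.750000
t=1: π = [0.1719, 0.2344, 0.1406, 0.1875, 0.1250, 0.1406], E[r] = -1.7813, γ^t·E[r] = -1.246875, running G = -2.996875
t=2: π = [0.1875, 0.2188, 0.1484, 0.1797, 0.1250, 0.1406], E[r] = -1.7891, γ^t·E[r] = -0.876641, running G = -3.873516
t=3: π = [0.1895, 0.2158, 0.1475, 0.1816, 0.1250, 0.1406], E[r] = -1.7920, γ^t·E[r] = -0.614653, running G = -4.488169
t=4: π = [0.1898, 0.2150, 0.1477, 0.1819, 0.1250, 0.1406], E[r] = -1.7921, γ^t·E[r] = -0.430287, running G = -4.918456
t=5: π = [0.1899, 0.2148, 0.1477, 0.1819, 0.1250, 0.1406], E[r] = -1.7922, γ^t·E[r] = -0.301213, running G = -5.219669
t=6: π = [0.1899, 0.2147, 0.1477, 0.1819, 0.1250, 0.1406], E[r] = -1.7922, γ^t·E[r] = -0.210851, running G = -5.430520
t=7: π = [0.1900, 0.2147, 0.1477, 0.1819, 0.1250, 0.1406], E[r] = -1.7922, γ^t·E[r] = -0.147596, running G = -5.578117
t=8: π = [0.1900, 0.2147, 0.1477, 0.1819, 0.1250, 0.1406], E[r] = -1.7922, γ^t·E[r] = -0.103317, running G = -5.681434

G = -5.6814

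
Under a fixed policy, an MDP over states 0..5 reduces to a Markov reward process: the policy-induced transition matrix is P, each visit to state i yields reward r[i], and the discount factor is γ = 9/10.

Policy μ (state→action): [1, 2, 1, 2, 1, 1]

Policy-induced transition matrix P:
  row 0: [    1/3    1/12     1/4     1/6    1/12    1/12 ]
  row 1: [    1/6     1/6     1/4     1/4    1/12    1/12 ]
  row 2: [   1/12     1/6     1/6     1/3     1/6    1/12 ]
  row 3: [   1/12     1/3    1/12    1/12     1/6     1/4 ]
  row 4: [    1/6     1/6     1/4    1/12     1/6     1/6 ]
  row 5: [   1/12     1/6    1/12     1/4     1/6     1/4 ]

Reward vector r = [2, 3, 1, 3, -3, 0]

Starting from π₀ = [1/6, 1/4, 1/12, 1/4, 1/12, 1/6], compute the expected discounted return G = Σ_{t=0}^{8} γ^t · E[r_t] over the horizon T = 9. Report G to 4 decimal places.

G = 7.8762

t=0: π = [0.1667, 0.2500, 0.0833, 0.2500, 0.0833, 0.1667], E[r] = 1.6667, γ^t·E[r] = 1.666667, running G = 1.666667
t=1: π = [0.1528, 0.1944, 0.1736, 0.1875, 0.1319, 0.1597], E[r] = 1.2292, γ^t·E[r] = 1.106250, running G = 2.772917
t=2: π = [0.1487, 0.1852, 0.1777, 0.1985, 0.1377, 0.1522], E[r] = 1.2130, γ^t·E[r] = 0.982500, running G = 3.755417
t=3: π = [0.1474, 0.1874, 0.1767, 0.1964, 0.1388, 0.1533], E[r] = 1.2063, γ^t·E[r] = 0.879363, running G = 4.634780
t=4: π = [0.1474, 0.1871, 0.1770, 0.1966, 0.1388, 0.1532], E[r] = 1.2065, γ^t·E[r] = 0.791580, running G = 5.426360
t=5: π = [0.1473, 0.1871, 0.1770, 0.1966, 0.1388, 0.1532], E[r] = 1.2064, γ^t·E[r] = 0.712382, running G = 6.138741
t=6: π = [0.1473, 0.1872, 0.1770, 0.1966, 0.1388, 0.1532], E[r] = 1.2064, γ^t·E[r] = 0.641137, running G = 6.779878
t=7: π = [0.1473, 0.1872, 0.1770, 0.1966, 0.1388, 0.1532], E[r] = 1.2064, γ^t·E[r] = 0.577024, running G = 7.356902
t=8: π = [0.1473, 0.1872, 0.1770, 0.1966, 0.1388, 0.1532], E[r] = 1.2064, γ^t·E[r] = 0.519321, running G = 7.876223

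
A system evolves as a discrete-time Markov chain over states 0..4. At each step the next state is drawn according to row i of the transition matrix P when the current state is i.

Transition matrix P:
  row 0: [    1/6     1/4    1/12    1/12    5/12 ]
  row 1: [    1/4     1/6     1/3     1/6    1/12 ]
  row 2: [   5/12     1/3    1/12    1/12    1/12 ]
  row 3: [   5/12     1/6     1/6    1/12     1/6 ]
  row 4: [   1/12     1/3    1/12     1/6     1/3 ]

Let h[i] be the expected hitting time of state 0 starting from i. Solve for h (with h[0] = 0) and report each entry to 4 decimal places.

h = [0.0000, 3.4611, 3.0259, 3.0659, 4.3752]

First-step conditioning: h[0] = 0; for i ≠ 0, h[i] = 1 + Σ_k P[i][k]·h[k].
  h[1] = 1 + 1/6·h[1] + 1/3·h[2] + 1/6·h[3] + 1/12·h[4]
  h[2] = 1 + 1/3·h[1] + 1/12·h[2] + 1/12·h[3] + 1/12·h[4]
  h[3] = 1 + 1/6·h[1] + 1/6·h[2] + 1/12·h[3] + 1/6·h[4]
  h[4] = 1 + 1/3·h[1] + 1/12·h[2] + 1/6·h[3] + 1/3·h[4]
Solving the 4×4 linear system over states ≠ 0 gives exactly h = [0, 578/167, 1516/501, 512/167, 2192/501] (h[0] = 0 is the target).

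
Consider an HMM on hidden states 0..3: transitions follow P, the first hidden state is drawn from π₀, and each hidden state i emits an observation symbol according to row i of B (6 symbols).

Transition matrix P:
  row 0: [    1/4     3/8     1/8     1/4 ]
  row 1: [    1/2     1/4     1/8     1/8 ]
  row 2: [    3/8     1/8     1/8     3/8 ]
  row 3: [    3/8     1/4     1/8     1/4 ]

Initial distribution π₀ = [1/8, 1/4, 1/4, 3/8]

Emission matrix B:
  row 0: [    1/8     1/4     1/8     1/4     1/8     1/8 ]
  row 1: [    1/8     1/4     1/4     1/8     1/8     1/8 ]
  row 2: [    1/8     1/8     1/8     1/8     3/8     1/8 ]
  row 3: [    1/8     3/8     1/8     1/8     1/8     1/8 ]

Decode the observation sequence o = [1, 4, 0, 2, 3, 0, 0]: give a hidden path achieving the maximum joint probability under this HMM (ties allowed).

t=0: δ = [3.125e-02, 6.250e-02, 3.125e-02, 1.406e-01]  (obs o_0=1)
t=1: δ = [6.592e-03, 4.395e-03, 6.592e-03, 4.395e-03]  ψ = [3, 3, 3, 3]  (obs o_1=4)
t=2: δ = [3.090e-04, 3.090e-04, 1.030e-04, 3.090e-04]  ψ = [2, 0, 0, 2]  (obs o_2=0)
t=3: δ = [1.931e-05, 2.897e-05, 4.828e-06, 9.656e-06]  ψ = [1, 0, 0, 0]  (obs o_3=2)
t=4: δ = [3.621e-06, 9.052e-07, 4.526e-07, 6.035e-07]  ψ = [1, 0, 1, 0]  (obs o_4=3)
t=5: δ = [1.132e-07, 1.697e-07, 5.658e-08, 1.132e-07]  ψ = [0, 0, 0, 0]  (obs o_5=0)
t=6: δ = [1.061e-08, 5.304e-09, 2.652e-09, 3.536e-09]  ψ = [1, 0, 1, 0]  (obs o_6=0)
backtrack: best end state = 0; path = [3, 2, 0, 1, 0, 1, 0]

path = [3, 2, 0, 1, 0, 1, 0]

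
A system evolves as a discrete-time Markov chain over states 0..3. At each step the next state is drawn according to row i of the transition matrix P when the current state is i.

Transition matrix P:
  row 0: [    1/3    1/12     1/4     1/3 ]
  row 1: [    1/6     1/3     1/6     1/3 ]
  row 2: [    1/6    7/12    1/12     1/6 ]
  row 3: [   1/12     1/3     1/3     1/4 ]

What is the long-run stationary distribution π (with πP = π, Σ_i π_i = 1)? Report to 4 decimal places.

π = [0.1725, 0.3426, 0.2095, 0.2755]

Balance equations π_j = Σ_i π_i·P[i][j]:
  π_0 = 1/3·π_0 + 1/6·π_1 + 1/6·π_2 + 1/12·π_3
  π_1 = 1/12·π_0 + 1/3·π_1 + 7/12·π_2 + 1/3·π_3
  π_2 = 1/4·π_0 + 1/6·π_1 + 1/12·π_2 + 1/3·π_3
  normalize: π_0 + π_1 + π_2 + π_3 = 1
Solving the linear system gives exactly π = [149/864, 37/108, 181/864, 119/432].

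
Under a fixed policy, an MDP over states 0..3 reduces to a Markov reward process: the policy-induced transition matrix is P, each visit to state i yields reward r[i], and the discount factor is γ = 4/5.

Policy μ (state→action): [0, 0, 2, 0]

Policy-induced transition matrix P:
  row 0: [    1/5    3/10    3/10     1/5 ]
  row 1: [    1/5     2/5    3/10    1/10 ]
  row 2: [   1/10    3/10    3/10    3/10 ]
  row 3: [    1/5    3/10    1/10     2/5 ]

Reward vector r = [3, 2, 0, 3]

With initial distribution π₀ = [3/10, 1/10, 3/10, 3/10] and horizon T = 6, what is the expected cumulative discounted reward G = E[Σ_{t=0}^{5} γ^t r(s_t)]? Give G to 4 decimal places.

t=0: π = [0.3000, 0.1000, 0.3000, 0.3000], E[r] = 2.0000, γ^t·E[r] = 2.000000, running G = 2.000000
t=1: π = [0.1700, 0.3100, 0.2400, 0.2800], E[r] = 1.9700, γ^t·E[r] = 1.576000, running G = 3.576000
t=2: π = [0.1760, 0.3310, 0.2440, 0.2490], E[r] = 1.9370, γ^t·E[r] = 1.239680, running G = 4.815680
t=3: π = [0.1756, 0.3331, 0.2502, 0.2411], E[r] = 1.9163, γ^t·E[r] = 0.981146, running G = 5.796826
t=4: π = [0.1750, 0.3333, 0.2518, 0.2399], E[r] = 1.9114, γ^t·E[r] = 0.782889, running G = 6.579715
t=5: π = [0.1748, 0.3333, 0.2520, 0.2398], E[r] = 1.9106, γ^t·E[r] = 0.626074, running G = 7.205789

G = 7.2058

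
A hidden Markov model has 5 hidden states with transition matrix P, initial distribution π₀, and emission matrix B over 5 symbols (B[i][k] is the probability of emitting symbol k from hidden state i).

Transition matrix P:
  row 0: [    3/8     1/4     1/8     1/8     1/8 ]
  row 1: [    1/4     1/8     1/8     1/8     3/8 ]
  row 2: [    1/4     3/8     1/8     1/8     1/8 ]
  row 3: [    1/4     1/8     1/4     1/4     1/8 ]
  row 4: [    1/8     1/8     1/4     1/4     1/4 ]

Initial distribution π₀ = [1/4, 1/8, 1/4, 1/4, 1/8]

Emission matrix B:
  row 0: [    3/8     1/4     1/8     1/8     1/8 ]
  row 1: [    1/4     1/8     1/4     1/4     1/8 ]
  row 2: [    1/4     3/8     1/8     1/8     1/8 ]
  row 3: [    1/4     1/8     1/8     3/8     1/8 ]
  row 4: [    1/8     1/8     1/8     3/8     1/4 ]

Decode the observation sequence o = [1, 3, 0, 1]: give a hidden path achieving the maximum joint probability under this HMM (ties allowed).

path = [2, 1, 0, 0]

t=0: δ = [6.250e-02, 1.562e-02, 9.375e-02, 3.125e-02, 1.562e-02]  (obs o_0=1)
t=1: δ = [2.930e-03, 8.789e-03, 1.465e-03, 4.395e-03, 4.395e-03]  ψ = [0, 2, 2, 2, 2]  (obs o_1=3)
t=2: δ = [8.240e-04, 2.747e-04, 2.747e-04, 2.747e-04, 4.120e-04]  ψ = [1, 1, 1, 1, 1]  (obs o_2=0)
t=3: δ = [7.725e-05, 2.575e-05, 3.862e-05, 1.287e-05, 1.287e-05]  ψ = [0, 0, 0, 0, 0]  (obs o_3=1)
backtrack: best end state = 0; path = [2, 1, 0, 0]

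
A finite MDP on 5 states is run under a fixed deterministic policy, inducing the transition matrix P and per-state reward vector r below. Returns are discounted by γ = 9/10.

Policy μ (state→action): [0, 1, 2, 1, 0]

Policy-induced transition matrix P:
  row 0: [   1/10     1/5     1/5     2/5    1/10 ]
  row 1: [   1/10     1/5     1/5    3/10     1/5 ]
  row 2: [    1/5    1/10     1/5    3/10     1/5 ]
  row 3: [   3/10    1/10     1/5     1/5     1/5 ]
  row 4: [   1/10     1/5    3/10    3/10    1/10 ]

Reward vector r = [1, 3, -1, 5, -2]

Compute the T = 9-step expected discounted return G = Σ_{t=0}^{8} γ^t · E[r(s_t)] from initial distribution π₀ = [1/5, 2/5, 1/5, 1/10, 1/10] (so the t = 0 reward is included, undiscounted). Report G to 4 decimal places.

t=0: π = [0.2000, 0.4000, 0.2000, 0.1000, 0.1000], E[r] = 1.5000, γ^t·E[r] = 1.500000, running G = 1.500000
t=1: π = [0.1400, 0.1700, 0.2100, 0.3100, 0.1700], E[r] = 1.6500, γ^t·E[r] = 1.485000, running G = 2.985000
t=2: π = [0.1830, 0.1480, 0.2170, 0.2830, 0.1690], E[r] = 1.4870, γ^t·E[r] = 1.204470, running G = 4.189470
t=3: π = [0.1783, 0.1500, 0.2169, 0.2900, 0.1648], E[r] = 1.5318, γ^t·E[r] = 1.116682, running G = 5.306152
t=4: π = [0.1797, 0.1493, 0.2165, 0.2888, 0.1657], E[r] = 1.5239, γ^t·E[r] = 0.999837, running G = 6.305990
t=5: π = [0.1794, 0.1495, 0.2166, 0.2891, 0.1655], E[r] = 1.5258, γ^t·E[r] = 0.900945, running G = 7.206934
t=6: π = [0.1795, 0.1494, 0.2165, 0.2890, 0.1655], E[r] = 1.5254, γ^t·E[r] = 0.810644, running G = 8.017579
t=7: π = [0.1795, 0.1494, 0.2166, 0.2890, 0.1655], E[r] = 1.5255, γ^t·E[r] = 0.729620, running G = 8.747199
t=8: π = [0.1795, 0.1494, 0.2166, 0.2890, 0.1655], E[r] = 1.5254, γ^t·E[r] = 0.656650, running G = 9.403849

G = 9.4038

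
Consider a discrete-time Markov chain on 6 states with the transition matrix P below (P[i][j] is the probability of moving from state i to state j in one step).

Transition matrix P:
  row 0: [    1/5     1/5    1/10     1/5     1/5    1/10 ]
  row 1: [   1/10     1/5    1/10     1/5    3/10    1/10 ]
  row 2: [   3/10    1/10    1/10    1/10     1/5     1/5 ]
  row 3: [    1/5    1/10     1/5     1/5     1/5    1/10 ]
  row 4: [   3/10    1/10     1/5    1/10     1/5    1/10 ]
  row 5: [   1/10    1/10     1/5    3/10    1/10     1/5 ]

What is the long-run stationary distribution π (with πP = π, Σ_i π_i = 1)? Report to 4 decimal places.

Balance equations π_j = Σ_i π_i·P[i][j]:
  π_0 = 1/5·π_0 + 1/10·π_1 + 3/10·π_2 + 1/5·π_3 + 3/10·π_4 + 1/10·π_5
  π_1 = 1/5·π_0 + 1/5·π_1 + 1/10·π_2 + 1/10·π_3 + 1/10·π_4 + 1/10·π_5
  π_2 = 1/10·π_0 + 1/10·π_1 + 1/10·π_2 + 1/5·π_3 + 1/5·π_4 + 1/5·π_5
  π_3 = 1/5·π_0 + 1/5·π_1 + 1/10·π_2 + 1/5·π_3 + 1/10·π_4 + 3/10·π_5
  π_4 = 1/5·π_0 + 3/10·π_1 + 1/5·π_2 + 1/5·π_3 + 1/5·π_4 + 1/10·π_5
  normalize: π_0 + π_1 + π_2 + π_3 + π_4 + π_5 = 1
Solving the linear system gives exactly π = [18965/90781, 12194/90781, 13673/90781, 16128/90781, 18215/90781, 11606/90781].

π = [0.2089, 0.1343, 0.1506, 0.1777, 0.2006, 0.1278]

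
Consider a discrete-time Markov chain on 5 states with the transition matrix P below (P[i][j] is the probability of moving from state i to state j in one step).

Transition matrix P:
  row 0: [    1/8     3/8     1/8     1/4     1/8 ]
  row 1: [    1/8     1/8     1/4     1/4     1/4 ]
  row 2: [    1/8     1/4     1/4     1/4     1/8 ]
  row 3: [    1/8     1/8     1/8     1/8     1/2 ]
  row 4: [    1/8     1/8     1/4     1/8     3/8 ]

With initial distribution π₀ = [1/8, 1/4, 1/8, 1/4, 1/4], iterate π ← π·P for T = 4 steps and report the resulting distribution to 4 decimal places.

t=0: π = [0.1250, 0.2500, 0.1250, 0.2500, 0.2500]
t=1: π = [0.1250, 0.1719, 0.2031, 0.1875, 0.3125]
t=2: π = [0.1250, 0.1816, 0.2109, 0.1875, 0.2949]
t=3: π = [0.1250, 0.1826, 0.2109, 0.1897, 0.2917]
t=4: π = [0.1250, 0.1826, 0.2107, 0.1898, 0.2919]

π = [0.1250, 0.1826, 0.2107, 0.1898, 0.2919]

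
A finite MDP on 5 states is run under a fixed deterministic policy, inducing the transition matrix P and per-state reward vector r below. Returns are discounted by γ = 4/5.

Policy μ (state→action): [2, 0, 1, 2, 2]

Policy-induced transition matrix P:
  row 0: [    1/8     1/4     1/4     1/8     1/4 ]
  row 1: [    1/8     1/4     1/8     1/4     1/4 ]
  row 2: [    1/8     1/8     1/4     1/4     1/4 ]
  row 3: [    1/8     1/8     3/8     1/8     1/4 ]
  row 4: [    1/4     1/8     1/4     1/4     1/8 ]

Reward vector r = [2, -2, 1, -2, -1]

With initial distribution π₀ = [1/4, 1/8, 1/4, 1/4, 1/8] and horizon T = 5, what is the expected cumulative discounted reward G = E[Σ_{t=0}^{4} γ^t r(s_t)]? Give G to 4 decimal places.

G = -1.0795

t=0: π = [0.2500, 0.1250, 0.2500, 0.2500, 0.1250], E[r] = -0.1250, γ^t·E[r] = -0.125000, running G = -0.125000
t=1: π = [0.1406, 0.1719, 0.2656, 0.1875, 0.2344], E[r] = -0.4063, γ^t·E[r] = -0.325000, running G = -0.450000
t=2: π = [0.1543, 0.1641, 0.2520, 0.2090, 0.2207], E[r] = -0.4063, γ^t·E[r] = -0.260000, running G = -0.710000
t=3: π = [0.1526, 0.1648, 0.2556, 0.2046, 0.2224], E[r] = -0.4004, γ^t·E[r] = -0.205000, running G = -0.915000
t=4: π = [0.1528, 0.1647, 0.2550, 0.2054, 0.2222], E[r] = -0.4017, γ^t·E[r] = -0.164525, running G = -1.079525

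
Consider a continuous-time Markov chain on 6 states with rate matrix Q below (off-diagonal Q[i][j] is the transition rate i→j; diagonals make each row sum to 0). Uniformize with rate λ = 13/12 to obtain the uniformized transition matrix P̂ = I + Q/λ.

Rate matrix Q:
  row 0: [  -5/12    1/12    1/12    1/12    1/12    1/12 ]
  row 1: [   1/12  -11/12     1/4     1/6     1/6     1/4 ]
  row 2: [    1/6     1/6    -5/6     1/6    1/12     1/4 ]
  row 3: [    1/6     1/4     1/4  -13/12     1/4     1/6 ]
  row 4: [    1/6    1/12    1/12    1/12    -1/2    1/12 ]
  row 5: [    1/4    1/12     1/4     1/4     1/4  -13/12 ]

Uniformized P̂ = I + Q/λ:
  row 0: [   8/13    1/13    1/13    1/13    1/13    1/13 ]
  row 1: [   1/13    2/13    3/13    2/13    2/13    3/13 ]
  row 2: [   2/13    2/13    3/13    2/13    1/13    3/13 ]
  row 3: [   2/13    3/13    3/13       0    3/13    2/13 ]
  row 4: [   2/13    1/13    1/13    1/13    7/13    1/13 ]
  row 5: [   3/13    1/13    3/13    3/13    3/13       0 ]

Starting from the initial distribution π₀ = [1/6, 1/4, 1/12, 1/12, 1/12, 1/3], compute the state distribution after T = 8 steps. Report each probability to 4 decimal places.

t=0: π = [0.1667, 0.2500, 0.0833, 0.0833, 0.0833, 0.3333]
t=1: π = [0.2372, 0.1154, 0.1923, 0.1474, 0.1987, 0.1090]
t=2: π = [0.2628, 0.1233, 0.1637, 0.1060, 0.2170, 0.1272]
t=3: π = [0.2755, 0.1153, 0.1570, 0.1104, 0.2224, 0.1194]
t=4: π = [0.2813, 0.1149, 0.1542, 0.1077, 0.2238, 0.1181]
t=5: π = [0.2839, 0.1142, 0.1531, 0.1075, 0.2238, 0.1175]
t=6: π = [0.2851, 0.1140, 0.1527, 0.1073, 0.2236, 0.1173]
t=7: π = [0.2857, 0.1139, 0.1525, 0.1072, 0.2235, 0.1172]
t=8: π = [0.2860, 0.1139, 0.1524, 0.1072, 0.2233, 0.1171]

π = [0.2860, 0.1139, 0.1524, 0.1072, 0.2233, 0.1171]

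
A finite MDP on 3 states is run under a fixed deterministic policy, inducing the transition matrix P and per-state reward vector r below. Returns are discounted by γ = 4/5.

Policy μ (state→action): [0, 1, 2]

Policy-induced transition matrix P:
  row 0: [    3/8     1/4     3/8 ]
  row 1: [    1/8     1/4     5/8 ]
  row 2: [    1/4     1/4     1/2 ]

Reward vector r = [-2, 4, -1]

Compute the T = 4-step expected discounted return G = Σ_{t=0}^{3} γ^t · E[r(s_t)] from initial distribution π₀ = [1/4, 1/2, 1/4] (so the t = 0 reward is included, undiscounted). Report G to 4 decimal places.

G = 1.2778

t=0: π = [0.2500, 0.5000, 0.2500], E[r] = 1.2500, γ^t·E[r] = 1.250000, running G = 1.250000
t=1: π = [0.2188, 0.2500, 0.5313], E[r] = 0.0313, γ^t·E[r] = 0.025000, running G = 1.275000
t=2: π = [0.2461, 0.2500, 0.5039], E[r] = 0.0039, γ^t·E[r] = 0.002500, running G = 1.277500
t=3: π = [0.2495, 0.2500, 0.5005], E[r] = 0.0005, γ^t·E[r] = 0.000250, running G = 1.277750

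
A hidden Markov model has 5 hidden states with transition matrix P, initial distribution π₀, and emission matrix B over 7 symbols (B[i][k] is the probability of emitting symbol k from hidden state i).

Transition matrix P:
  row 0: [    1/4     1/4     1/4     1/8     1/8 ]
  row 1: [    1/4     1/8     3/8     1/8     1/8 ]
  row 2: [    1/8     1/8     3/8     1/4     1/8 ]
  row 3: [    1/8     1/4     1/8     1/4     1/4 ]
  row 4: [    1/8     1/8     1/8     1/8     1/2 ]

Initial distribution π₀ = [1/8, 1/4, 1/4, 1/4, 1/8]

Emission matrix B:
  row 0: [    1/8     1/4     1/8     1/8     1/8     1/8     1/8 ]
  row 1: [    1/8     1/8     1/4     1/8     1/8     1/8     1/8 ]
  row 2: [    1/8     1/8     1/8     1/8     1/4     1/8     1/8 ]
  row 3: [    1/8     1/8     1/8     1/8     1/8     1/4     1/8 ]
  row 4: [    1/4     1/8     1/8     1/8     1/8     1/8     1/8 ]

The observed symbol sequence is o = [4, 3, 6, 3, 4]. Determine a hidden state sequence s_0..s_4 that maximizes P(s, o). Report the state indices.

path = [2, 2, 2, 2, 2]

t=0: δ = [1.562e-02, 3.125e-02, 6.250e-02, 3.125e-02, 1.562e-02]  (obs o_0=4)
t=1: δ = [9.766e-04, 9.766e-04, 2.930e-03, 1.953e-03, 9.766e-04]  ψ = [1, 2, 2, 2, 2]  (obs o_1=3)
t=2: δ = [4.578e-05, 6.104e-05, 1.373e-04, 9.155e-05, 6.104e-05]  ψ = [2, 3, 2, 2, 3]  (obs o_2=6)
t=3: δ = [2.146e-06, 2.861e-06, 6.437e-06, 4.292e-06, 3.815e-06]  ψ = [2, 3, 2, 2, 4]  (obs o_3=3)
t=4: δ = [1.006e-07, 1.341e-07, 6.035e-07, 2.012e-07, 2.384e-07]  ψ = [2, 3, 2, 2, 4]  (obs o_4=4)
backtrack: best end state = 2; path = [2, 2, 2, 2, 2]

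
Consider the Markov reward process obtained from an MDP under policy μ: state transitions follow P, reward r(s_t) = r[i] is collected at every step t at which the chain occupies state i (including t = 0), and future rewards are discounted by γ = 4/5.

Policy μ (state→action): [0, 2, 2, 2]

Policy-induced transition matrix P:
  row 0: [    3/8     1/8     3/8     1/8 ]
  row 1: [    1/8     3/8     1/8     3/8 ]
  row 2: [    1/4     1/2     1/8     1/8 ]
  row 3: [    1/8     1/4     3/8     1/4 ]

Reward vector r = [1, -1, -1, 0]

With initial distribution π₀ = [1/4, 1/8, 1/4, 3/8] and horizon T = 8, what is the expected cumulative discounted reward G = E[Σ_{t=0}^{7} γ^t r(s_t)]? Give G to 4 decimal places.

G = -1.2392

t=0: π = [0.2500, 0.1250, 0.2500, 0.3750], E[r] = -0.1250, γ^t·E[r] = -0.125000, running G = -0.125000
t=1: π = [0.2188, 0.2969, 0.2813, 0.2031], E[r] = -0.3594, γ^t·E[r] = -0.287500, running G = -0.412500
t=2: π = [0.2148, 0.3301, 0.2305, 0.2246], E[r] = -0.3457, γ^t·E[r] = -0.221250, running G = -0.633750
t=3: π = [0.2075, 0.3220, 0.2349, 0.2356], E[r] = -0.3494, γ^t·E[r] = -0.178875, running G = -0.812625
t=4: π = [0.2062, 0.3230, 0.2358, 0.2350], E[r] = -0.3526, γ^t·E[r] = -0.144413, running G = -0.957038
t=5: π = [0.2060, 0.3235, 0.2353, 0.2351], E[r] = -0.3528, γ^t·E[r] = -0.115609, running G = -1.072646
t=6: π = [0.2059, 0.3235, 0.2353, 0.2353], E[r] = -0.3529, γ^t·E[r] = -0.092506, running G = -1.165152
t=7: π = [0.2059, 0.3235, 0.2353, 0.2353], E[r] = -0.3529, γ^t·E[r] = -0.074015, running G = -1.239167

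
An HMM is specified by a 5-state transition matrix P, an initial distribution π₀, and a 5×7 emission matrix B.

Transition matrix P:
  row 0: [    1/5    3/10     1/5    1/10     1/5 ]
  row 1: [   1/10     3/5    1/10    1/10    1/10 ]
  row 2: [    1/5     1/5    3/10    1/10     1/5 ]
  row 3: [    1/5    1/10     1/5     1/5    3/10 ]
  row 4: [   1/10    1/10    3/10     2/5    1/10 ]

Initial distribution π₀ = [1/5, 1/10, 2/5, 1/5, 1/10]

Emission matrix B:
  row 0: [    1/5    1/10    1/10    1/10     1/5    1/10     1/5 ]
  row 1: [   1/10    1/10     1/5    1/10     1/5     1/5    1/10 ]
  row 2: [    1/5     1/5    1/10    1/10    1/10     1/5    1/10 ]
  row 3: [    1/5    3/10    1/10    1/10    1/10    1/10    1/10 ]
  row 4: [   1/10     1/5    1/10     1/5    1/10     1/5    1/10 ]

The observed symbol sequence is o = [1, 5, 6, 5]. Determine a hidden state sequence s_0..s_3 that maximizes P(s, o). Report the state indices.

t=0: δ = [2.000e-02, 1.000e-02, 8.000e-02, 6.000e-02, 2.000e-02]  (obs o_0=1)
t=1: δ = [1.600e-03, 3.200e-03, 4.800e-03, 1.200e-03, 3.600e-03]  ψ = [2, 2, 2, 3, 3]  (obs o_1=5)
t=2: δ = [1.920e-04, 1.920e-04, 1.440e-04, 1.440e-04, 9.600e-05]  ψ = [2, 1, 2, 4, 2]  (obs o_2=6)
t=3: δ = [3.840e-06, 2.304e-05, 8.640e-06, 3.840e-06, 8.640e-06]  ψ = [0, 1, 2, 4, 3]  (obs o_3=5)
backtrack: best end state = 1; path = [2, 1, 1, 1]

path = [2, 1, 1, 1]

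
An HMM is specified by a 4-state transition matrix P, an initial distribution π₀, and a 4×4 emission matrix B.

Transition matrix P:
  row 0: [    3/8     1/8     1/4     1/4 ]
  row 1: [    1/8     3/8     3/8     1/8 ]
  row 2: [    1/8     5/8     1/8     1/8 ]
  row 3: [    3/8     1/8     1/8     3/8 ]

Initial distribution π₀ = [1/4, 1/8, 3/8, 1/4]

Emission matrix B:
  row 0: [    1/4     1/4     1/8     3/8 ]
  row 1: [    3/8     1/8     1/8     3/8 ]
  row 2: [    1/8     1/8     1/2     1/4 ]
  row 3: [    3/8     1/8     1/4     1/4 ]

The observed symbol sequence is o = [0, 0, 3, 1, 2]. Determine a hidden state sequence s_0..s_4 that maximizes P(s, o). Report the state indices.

t=0: δ = [6.250e-02, 4.688e-02, 4.688e-02, 9.375e-02]  (obs o_0=0)
t=1: δ = [8.789e-03, 1.099e-02, 2.197e-03, 1.318e-02]  ψ = [3, 2, 1, 3]  (obs o_1=0)
t=2: δ = [1.854e-03, 1.545e-03, 1.030e-03, 1.236e-03]  ψ = [3, 1, 1, 3]  (obs o_2=3)
t=3: δ = [1.738e-04, 8.047e-05, 7.242e-05, 5.794e-05]  ψ = [0, 2, 1, 0]  (obs o_3=1)
t=4: δ = [8.147e-06, 5.658e-06, 2.173e-05, 1.086e-05]  ψ = [0, 2, 0, 0]  (obs o_4=2)
backtrack: best end state = 2; path = [3, 3, 0, 0, 2]

path = [3, 3, 0, 0, 2]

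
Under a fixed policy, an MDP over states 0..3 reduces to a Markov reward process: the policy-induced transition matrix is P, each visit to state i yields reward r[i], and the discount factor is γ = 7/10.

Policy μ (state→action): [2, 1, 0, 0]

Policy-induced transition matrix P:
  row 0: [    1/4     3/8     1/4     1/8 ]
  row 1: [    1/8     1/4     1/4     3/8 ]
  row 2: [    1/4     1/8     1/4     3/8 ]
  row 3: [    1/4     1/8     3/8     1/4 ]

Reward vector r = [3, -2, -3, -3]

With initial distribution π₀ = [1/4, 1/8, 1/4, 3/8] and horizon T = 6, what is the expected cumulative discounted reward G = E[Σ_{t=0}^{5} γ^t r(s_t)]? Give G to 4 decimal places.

G = -4.1441

t=0: π = [0.2500, 0.1250, 0.2500, 0.3750], E[r] = -1.3750, γ^t·E[r] = -1.375000, running G = -1.375000
t=1: π = [0.2344, 0.2031, 0.2969, 0.2656], E[r] = -1.3906, γ^t·E[r] = -0.973438, running G = -2.348438
t=2: π = [0.2246, 0.2090, 0.2832, 0.2832], E[r] = -1.4434, γ^t·E[r] = -0.707246, running G = -3.055684
t=3: π = [0.2239, 0.2073, 0.2854, 0.2834], E[r] = -1.4495, γ^t·E[r] = -0.497166, running G = -3.552849
t=4: π = [0.2241, 0.2069, 0.2854, 0.2836], E[r] = -1.4486, γ^t·E[r] = -0.347804, running G = -3.900653
t=5: π = [0.2241, 0.2069, 0.2854, 0.2835], E[r] = -1.4483, γ^t·E[r] = -0.243412, running G = -4.144065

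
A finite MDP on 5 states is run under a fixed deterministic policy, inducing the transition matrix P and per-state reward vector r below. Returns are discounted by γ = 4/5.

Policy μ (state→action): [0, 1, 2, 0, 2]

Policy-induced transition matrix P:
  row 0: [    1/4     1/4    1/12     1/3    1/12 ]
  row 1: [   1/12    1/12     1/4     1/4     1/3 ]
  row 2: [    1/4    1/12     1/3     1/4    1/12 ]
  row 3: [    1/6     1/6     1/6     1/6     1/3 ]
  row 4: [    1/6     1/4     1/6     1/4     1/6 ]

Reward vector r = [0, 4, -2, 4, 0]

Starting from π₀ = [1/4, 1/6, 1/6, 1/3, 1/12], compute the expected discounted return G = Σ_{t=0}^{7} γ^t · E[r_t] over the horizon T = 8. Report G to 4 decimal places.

G = 5.6550

t=0: π = [0.2500, 0.1667, 0.1667, 0.3333, 0.0833], E[r] = 1.6667, γ^t·E[r] = 1.666667, running G = 1.666667
t=1: π = [0.1875, 0.1667, 0.1875, 0.2431, 0.2153], E[r] = 1.2639, γ^t·E[r] = 1.011111, running G = 2.677778
t=2: π = [0.1840, 0.1707, 0.1962, 0.2454, 0.2037], E[r] = 1.2720, γ^t·E[r] = 0.814074, running G = 3.491852
t=3: π = [0.1841, 0.1684, 0.1983, 0.2449, 0.2043], E[r] = 1.2567, γ^t·E[r] = 0.643407, running G = 4.135259
t=4: π = [0.1845, 0.1685, 0.1984, 0.2449, 0.2037], E[r] = 1.2569, γ^t·E[r] = 0.514818, running G = 4.650077
t=5: π = [0.1845, 0.1684, 0.1984, 0.2450, 0.2037], E[r] = 1.2568, γ^t·E[r] = 0.411836, running G = 5.061913
t=6: π = [0.1845, 0.1684, 0.1984, 0.2450, 0.2037], E[r] = 1.2569, γ^t·E[r] = 0.329478, running G = 5.391391
t=7: π = [0.1845, 0.1684, 0.1984, 0.2450, 0.2037], E[r] = 1.2569, γ^t·E[r] = 0.263583, running G = 5.654974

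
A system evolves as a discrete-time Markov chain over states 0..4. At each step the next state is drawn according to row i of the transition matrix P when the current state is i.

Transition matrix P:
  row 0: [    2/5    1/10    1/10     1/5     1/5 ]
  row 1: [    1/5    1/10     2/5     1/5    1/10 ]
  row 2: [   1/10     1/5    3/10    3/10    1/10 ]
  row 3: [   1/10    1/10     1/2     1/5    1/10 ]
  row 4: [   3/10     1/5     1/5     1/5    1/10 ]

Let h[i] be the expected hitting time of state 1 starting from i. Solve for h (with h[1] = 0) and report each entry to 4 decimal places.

First-step conditioning: h[1] = 0; for i ≠ 1, h[i] = 1 + Σ_k P[i][k]·h[k].
  h[0] = 1 + 2/5·h[0] + 1/10·h[2] + 1/5·h[3] + 1/5·h[4]
  h[2] = 1 + 1/10·h[0] + 3/10·h[2] + 3/10·h[3] + 1/10·h[4]
  h[3] = 1 + 1/10·h[0] + 1/2·h[2] + 1/5·h[3] + 1/10·h[4]
  h[4] = 1 + 3/10·h[0] + 1/5·h[2] + 1/5·h[3] + 1/10·h[4]
Solving the 4×4 linear system over states ≠ 1 gives exactly h = [847/118, 0, 374/59, 408/59, 761/118] (h[1] = 0 is the target).

h = [7.1780, 0.0000, 6.3390, 6.9153, 6.4492]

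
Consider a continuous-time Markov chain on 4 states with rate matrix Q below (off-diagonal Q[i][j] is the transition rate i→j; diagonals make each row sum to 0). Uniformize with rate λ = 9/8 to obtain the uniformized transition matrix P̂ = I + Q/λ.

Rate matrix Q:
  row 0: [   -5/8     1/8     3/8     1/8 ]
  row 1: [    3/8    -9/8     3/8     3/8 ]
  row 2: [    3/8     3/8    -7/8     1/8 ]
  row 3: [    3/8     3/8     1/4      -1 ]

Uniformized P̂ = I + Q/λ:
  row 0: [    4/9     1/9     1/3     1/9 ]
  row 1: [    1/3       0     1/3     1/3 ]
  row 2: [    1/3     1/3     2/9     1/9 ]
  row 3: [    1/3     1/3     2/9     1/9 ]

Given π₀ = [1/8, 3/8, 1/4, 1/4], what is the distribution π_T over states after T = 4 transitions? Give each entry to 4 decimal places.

t=0: π = [0.1250, 0.3750, 0.2500, 0.2500]
t=1: π = [0.3472, 0.1806, 0.2778, 0.1944]
t=2: π = [0.3719, 0.1960, 0.2809, 0.1512]
t=3: π = [0.3747, 0.1854, 0.2853, 0.1547]
t=4: π = [0.3750, 0.1883, 0.2844, 0.1523]

π = [0.3750, 0.1883, 0.2844, 0.1523]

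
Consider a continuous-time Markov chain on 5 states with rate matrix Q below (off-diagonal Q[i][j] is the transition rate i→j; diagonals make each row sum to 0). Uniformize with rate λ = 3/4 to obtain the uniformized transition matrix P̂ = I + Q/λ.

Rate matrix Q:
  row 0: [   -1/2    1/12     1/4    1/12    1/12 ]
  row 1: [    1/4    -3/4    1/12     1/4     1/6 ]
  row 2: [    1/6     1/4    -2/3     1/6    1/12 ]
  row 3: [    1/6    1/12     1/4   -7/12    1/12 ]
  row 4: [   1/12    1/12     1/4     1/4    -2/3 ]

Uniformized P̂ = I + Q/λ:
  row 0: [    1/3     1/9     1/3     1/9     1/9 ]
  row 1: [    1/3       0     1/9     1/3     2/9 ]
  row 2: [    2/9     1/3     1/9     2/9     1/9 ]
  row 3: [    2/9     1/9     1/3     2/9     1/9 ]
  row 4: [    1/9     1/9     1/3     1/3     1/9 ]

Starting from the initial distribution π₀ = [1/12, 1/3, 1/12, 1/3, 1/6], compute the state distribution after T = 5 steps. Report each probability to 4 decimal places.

π = [0.2525, 0.1493, 0.2458, 0.2248, 0.1275]

t=0: π = [0.0833, 0.3333, 0.0833, 0.3333, 0.1667]
t=1: π = [0.2500, 0.0926, 0.2407, 0.2685, 0.1481]
t=2: π = [0.2438, 0.1543, 0.2593, 0.2212, 0.1214]
t=3: π = [0.2530, 0.1516, 0.2414, 0.2258, 0.1283]
t=4: π = [0.2529, 0.1479, 0.2460, 0.2252, 0.1280]
t=5: π = [0.2525, 0.1493, 0.2458, 0.2248, 0.1275]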